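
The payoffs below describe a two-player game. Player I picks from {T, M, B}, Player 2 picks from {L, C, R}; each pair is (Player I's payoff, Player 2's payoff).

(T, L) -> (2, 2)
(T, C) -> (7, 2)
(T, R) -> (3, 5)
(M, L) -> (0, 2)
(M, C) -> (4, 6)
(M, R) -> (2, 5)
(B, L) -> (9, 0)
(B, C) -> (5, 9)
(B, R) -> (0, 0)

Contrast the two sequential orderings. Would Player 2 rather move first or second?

second

If Player I leads: Player 2's best replies are T→R, M→C, B→C; Player I's induced payoffs 3, 4, 5; outcome (B, C), payoffs (5, 9).
If Player 2 leads: Player I's best replies are L→B, C→T, R→T; Player 2's induced payoffs 0, 2, 5; outcome (T, R), payoffs (3, 5).
Player 2 gets 5 moving first and 9 moving second, so Player 2 prefers to move second.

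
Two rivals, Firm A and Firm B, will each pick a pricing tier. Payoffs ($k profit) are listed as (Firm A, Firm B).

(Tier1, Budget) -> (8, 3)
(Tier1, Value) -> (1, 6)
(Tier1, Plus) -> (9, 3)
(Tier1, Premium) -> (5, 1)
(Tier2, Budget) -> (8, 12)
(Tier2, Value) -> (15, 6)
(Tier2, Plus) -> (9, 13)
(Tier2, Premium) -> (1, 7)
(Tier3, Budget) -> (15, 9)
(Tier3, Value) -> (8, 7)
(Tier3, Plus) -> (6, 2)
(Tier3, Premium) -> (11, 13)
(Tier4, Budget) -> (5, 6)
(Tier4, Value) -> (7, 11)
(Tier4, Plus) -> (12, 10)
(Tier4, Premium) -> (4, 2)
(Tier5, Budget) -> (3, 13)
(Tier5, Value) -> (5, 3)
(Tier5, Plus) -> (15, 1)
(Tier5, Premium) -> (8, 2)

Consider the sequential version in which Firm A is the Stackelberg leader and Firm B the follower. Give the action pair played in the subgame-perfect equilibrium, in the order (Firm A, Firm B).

Firm B best-responds to each possible Firm A move:
- Tier1 → Firm B plays Value (best of 3, 6, 3, 1); Firm A gets 1.
- Tier2 → Firm B plays Plus (best of 12, 6, 13, 7); Firm A gets 9.
- Tier3 → Firm B plays Premium (best of 9, 7, 2, 13); Firm A gets 11.
- Tier4 → Firm B plays Value (best of 6, 11, 10, 2); Firm A gets 7.
- Tier5 → Firm B plays Budget (best of 13, 3, 1, 2); Firm A gets 3.
Firm A's induced payoffs are 1, 9, 11, 7, 3, so Firm A commits to Tier3. Subgame-perfect outcome: (Tier3, Premium) with payoffs (11, 13).

(Tier3, Premium)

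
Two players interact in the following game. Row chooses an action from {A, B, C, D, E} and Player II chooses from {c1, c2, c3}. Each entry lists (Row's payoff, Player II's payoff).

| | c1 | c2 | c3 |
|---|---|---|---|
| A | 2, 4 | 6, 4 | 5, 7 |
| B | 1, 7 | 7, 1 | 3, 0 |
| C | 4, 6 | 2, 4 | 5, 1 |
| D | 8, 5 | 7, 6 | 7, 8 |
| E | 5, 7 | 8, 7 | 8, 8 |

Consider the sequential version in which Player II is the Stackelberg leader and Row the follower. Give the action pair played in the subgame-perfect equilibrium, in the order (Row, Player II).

(E, c3)

Backward induction with Player II moving first.
- c1 → Row plays D (best of 2, 1, 4, 8, 5); Player II gets 5.
- c2 → Row plays E (best of 6, 7, 2, 7, 8); Player II gets 7.
- c3 → Row plays E (best of 5, 3, 5, 7, 8); Player II gets 8.
Maximizing over 5, 7, 8, Player II chooses c3. Subgame-perfect outcome: (E, c3) with payoffs (8, 8).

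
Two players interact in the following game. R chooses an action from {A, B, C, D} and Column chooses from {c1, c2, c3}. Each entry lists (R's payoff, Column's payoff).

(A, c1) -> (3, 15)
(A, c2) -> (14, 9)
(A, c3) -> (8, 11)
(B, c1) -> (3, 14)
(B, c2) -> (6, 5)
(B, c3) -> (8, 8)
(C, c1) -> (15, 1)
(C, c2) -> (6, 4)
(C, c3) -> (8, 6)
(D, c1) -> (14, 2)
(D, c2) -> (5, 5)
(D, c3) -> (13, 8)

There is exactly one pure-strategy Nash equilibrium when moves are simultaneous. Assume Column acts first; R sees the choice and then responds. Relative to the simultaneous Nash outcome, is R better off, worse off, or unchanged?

better off

Work backward from R's decision.
- c1 → R plays C (best of 3, 3, 15, 14); Column gets 1.
- c2 → R plays A (best of 14, 6, 6, 5); Column gets 9.
- c3 → R plays D (best of 8, 8, 8, 13); Column gets 8.
Column's induced payoffs are 1, 9, 8, so Column commits to c2. Subgame-perfect outcome: (A, c2) with payoffs (14, 9).
Under simultaneous play:
R's best replies: c1→C; c2→A; c3→D.
Column's best replies: A→c1; B→c1; C→c3; D→c3.
Only (D, c3) has each player best-responding; Nash payoffs (13, 8).
R earns 14 sequentially versus 13 at the Nash outcome: better off.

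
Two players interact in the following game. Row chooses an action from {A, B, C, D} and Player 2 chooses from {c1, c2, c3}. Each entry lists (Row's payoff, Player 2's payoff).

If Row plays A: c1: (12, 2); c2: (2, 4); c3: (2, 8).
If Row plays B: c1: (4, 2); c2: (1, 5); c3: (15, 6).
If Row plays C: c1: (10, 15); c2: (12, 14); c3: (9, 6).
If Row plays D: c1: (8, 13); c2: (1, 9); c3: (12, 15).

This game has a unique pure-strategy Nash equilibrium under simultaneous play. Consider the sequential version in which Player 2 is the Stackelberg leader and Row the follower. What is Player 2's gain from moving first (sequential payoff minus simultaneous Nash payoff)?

8

Backward induction with Player 2 moving first.
- c1: Row compares 12, 4, 10, 8 and picks A; Player 2 would get 2.
- c2: Row compares 2, 1, 12, 1 and picks C; Player 2 would get 14.
- c3: Row compares 2, 15, 9, 12 and picks B; Player 2 would get 6.
Maximizing over 2, 14, 6, Player 2 chooses c2. Subgame-perfect outcome: (C, c2) with payoffs (12, 14).
Under simultaneous play:
Row's best replies: c1→A; c2→C; c3→B.
Player 2's best replies: A→c3; B→c3; C→c1; D→c3.
The unique mutual best reply is (B, c3), giving (15, 6).
Player 2's commitment gain: 14 − 6 = 8.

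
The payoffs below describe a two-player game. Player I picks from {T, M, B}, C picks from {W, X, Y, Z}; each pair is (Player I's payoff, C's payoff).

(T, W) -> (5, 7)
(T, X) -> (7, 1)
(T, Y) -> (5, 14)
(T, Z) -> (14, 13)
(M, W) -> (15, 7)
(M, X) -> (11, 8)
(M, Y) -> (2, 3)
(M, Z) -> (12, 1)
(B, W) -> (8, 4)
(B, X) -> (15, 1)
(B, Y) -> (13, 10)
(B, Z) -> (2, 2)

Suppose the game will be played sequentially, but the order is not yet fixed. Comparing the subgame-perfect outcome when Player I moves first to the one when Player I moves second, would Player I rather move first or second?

second

If Player I leads: C's best replies are T→Y, M→X, B→Y; Player I's induced payoffs 5, 11, 13; outcome (B, Y), payoffs (13, 10).
If C leads: Player I's best replies are W→M, X→B, Y→B, Z→T; C's induced payoffs 7, 1, 10, 13; outcome (T, Z), payoffs (14, 13).
Player I gets 13 moving first and 14 moving second, so Player I prefers to move second.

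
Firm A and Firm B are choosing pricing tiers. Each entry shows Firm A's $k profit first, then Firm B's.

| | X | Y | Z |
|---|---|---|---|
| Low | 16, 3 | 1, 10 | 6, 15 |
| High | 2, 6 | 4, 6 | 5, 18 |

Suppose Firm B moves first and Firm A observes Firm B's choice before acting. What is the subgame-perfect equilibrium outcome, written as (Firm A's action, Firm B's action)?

Backward induction with Firm B moving first.
- X: BR = Low, leader payoff 3.
- Y: BR = High, leader payoff 6.
- Z: BR = Low, leader payoff 15.
Firm B's induced payoffs are 3, 6, 15, so Firm B commits to Z. Subgame-perfect outcome: (Low, Z) with payoffs (6, 15).

(Low, Z)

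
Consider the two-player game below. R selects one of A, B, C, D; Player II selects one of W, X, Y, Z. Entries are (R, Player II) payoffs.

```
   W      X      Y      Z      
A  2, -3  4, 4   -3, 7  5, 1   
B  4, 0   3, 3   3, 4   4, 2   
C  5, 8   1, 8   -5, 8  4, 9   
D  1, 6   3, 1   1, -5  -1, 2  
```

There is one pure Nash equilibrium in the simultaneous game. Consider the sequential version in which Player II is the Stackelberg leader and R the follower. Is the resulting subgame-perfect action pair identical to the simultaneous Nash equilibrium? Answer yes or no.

Backward induction with Player II moving first.
- W → R plays C (best of 2, 4, 5, 1); Player II gets 8.
- X → R plays A (best of 4, 3, 1, 3); Player II gets 4.
- Y → R plays B (best of -3, 3, -5, 1); Player II gets 4.
- Z → R plays A (best of 5, 4, 4, -1); Player II gets 1.
Player II's induced payoffs are 8, 4, 4, 1, so Player II commits to W. Subgame-perfect outcome: (C, W) with payoffs (5, 8).
Under simultaneous play:
R's best replies: W→C; X→A; Y→B; Z→A.
Player II's best replies: A→Y; B→Y; C→Z; D→W.
Only (B, Y) has each player best-responding; Nash payoffs (3, 4).
Sequential outcome (C, W) differs from the Nash profile (B, Y).

no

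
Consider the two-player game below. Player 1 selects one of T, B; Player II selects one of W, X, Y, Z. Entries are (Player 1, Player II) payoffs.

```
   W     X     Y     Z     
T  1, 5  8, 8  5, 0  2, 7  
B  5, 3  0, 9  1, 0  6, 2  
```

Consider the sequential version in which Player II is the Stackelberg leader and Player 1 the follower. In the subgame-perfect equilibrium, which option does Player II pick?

X

Solve by backward induction (Player II leads).
- W: Player 1 compares 1, 5 and picks B; Player II would get 3.
- X: Player 1 compares 8, 0 and picks T; Player II would get 8.
- Y: Player 1 compares 5, 1 and picks T; Player II would get 0.
- Z: Player 1 compares 2, 6 and picks B; Player II would get 2.
Player II's induced payoffs are 3, 8, 0, 2, so Player II commits to X. Subgame-perfect outcome: (T, X) with payoffs (8, 8).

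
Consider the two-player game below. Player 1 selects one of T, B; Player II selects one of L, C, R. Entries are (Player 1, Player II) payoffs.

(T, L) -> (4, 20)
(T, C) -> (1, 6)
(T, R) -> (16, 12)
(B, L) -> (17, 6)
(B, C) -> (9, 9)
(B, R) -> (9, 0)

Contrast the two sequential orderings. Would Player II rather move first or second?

If Player 1 leads: Player II's best replies are T→L, B→C; Player 1's induced payoffs 4, 9; outcome (B, C), payoffs (9, 9).
If Player II leads: Player 1's best replies are L→B, C→B, R→T; Player II's induced payoffs 6, 9, 12; outcome (T, R), payoffs (16, 12).
Player II gets 12 moving first and 9 moving second, so Player II prefers to move first.

first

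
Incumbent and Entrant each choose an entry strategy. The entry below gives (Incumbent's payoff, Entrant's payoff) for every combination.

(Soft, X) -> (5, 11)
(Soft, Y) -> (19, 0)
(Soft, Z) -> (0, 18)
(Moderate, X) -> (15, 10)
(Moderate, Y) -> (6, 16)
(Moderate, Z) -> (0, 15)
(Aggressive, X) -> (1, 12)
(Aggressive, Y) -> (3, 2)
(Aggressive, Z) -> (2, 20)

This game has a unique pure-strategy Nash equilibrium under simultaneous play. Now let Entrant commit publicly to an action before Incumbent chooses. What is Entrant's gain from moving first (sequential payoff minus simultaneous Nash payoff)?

0

Work backward from Incumbent's decision.
- X: BR = Moderate, leader payoff 10.
- Y: BR = Soft, leader payoff 0.
- Z: BR = Aggressive, leader payoff 20.
Maximizing over 10, 0, 20, Entrant chooses Z. Subgame-perfect outcome: (Aggressive, Z) with payoffs (2, 20).
For the simultaneous game, intersect best replies.
Incumbent's best replies: X→Moderate; Y→Soft; Z→Aggressive.
Entrant's best replies: Soft→Z; Moderate→Y; Aggressive→Z.
Only (Aggressive, Z) has each player best-responding; Nash payoffs (2, 20).
Entrant's commitment gain: 20 − 20 = 0.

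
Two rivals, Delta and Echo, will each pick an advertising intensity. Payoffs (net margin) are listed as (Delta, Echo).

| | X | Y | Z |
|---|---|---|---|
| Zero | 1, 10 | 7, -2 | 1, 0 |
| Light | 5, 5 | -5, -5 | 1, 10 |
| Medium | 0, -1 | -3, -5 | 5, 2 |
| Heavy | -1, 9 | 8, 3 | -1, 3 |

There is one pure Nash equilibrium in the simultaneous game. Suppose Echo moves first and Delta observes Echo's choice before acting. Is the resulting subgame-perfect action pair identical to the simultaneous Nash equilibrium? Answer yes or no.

Solve by backward induction (Echo leads).
- X → Delta plays Light (best of 1, 5, 0, -1); Echo gets 5.
- Y → Delta plays Heavy (best of 7, -5, -3, 8); Echo gets 3.
- Z → Delta plays Medium (best of 1, 1, 5, -1); Echo gets 2.
Maximizing over 5, 3, 2, Echo chooses X. Subgame-perfect outcome: (Light, X) with payoffs (5, 5).
Now find the simultaneous Nash equilibrium.
Delta's best replies: X→Light; Y→Heavy; Z→Medium.
Echo's best replies: Zero→X; Light→Z; Medium→Z; Heavy→X.
Only (Medium, Z) has each player best-responding; Nash payoffs (5, 2).
Sequential outcome (Light, X) differs from the Nash profile (Medium, Z).

no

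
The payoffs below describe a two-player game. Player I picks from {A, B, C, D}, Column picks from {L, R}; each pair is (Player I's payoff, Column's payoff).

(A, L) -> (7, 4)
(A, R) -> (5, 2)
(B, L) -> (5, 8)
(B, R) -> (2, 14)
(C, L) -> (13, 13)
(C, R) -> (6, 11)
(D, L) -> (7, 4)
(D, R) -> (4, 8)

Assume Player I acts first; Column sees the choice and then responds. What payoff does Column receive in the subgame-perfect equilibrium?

13

Solve by backward induction (Player I leads).
- A: Column compares 4, 2 and picks L; Player I would get 7.
- B: Column compares 8, 14 and picks R; Player I would get 2.
- C: Column compares 13, 11 and picks L; Player I would get 13.
- D: Column compares 4, 8 and picks R; Player I would get 4.
Among 7, 2, 13, 4, the best is 13 at C. Subgame-perfect outcome: (C, L) with payoffs (13, 13).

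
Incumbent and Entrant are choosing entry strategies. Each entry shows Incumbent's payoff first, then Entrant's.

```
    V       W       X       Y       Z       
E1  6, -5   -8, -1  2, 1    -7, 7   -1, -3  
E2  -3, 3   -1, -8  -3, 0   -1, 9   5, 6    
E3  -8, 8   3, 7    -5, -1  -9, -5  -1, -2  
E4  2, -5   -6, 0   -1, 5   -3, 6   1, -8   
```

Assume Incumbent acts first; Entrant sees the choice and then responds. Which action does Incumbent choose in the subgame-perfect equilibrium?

Backward induction with Incumbent moving first.
- E1: BR = Y, leader payoff -7.
- E2: BR = Y, leader payoff -1.
- E3: BR = V, leader payoff -8.
- E4: BR = Y, leader payoff -3.
Incumbent's induced payoffs are -7, -1, -8, -3, so Incumbent commits to E2. Subgame-perfect outcome: (E2, Y) with payoffs (-1, 9).

E2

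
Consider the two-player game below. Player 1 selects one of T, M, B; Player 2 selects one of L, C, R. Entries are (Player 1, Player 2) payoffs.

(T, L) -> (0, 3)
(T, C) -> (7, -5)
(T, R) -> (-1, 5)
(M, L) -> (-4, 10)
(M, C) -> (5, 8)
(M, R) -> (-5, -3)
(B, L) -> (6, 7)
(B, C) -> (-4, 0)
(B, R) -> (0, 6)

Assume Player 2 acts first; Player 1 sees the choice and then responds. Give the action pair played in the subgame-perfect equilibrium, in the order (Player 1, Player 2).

(B, L)

Solve by backward induction (Player 2 leads).
- L: BR = B, leader payoff 7.
- C: BR = T, leader payoff -5.
- R: BR = B, leader payoff 6.
Player 2's induced payoffs are 7, -5, 6, so Player 2 commits to L. Subgame-perfect outcome: (B, L) with payoffs (6, 7).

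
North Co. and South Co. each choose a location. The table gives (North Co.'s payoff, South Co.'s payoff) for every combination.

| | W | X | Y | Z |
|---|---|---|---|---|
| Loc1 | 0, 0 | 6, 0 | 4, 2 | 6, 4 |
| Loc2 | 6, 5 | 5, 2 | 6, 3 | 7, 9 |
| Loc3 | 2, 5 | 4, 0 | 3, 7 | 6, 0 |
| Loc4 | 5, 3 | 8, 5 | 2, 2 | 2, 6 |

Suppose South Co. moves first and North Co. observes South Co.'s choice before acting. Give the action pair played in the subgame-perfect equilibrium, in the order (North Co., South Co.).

(Loc2, Z)

Work backward from North Co.'s decision.
- W → North Co. plays Loc2 (best of 0, 6, 2, 5); South Co. gets 5.
- X → North Co. plays Loc4 (best of 6, 5, 4, 8); South Co. gets 5.
- Y → North Co. plays Loc2 (best of 4, 6, 3, 2); South Co. gets 3.
- Z → North Co. plays Loc2 (best of 6, 7, 6, 2); South Co. gets 9.
Maximizing over 5, 5, 3, 9, South Co. chooses Z. Subgame-perfect outcome: (Loc2, Z) with payoffs (7, 9).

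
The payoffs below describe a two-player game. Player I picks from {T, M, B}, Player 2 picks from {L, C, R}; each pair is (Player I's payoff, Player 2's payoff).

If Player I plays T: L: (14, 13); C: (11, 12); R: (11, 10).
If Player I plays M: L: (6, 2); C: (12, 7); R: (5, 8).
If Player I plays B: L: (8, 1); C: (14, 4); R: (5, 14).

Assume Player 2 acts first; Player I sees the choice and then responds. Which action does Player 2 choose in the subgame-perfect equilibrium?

Backward induction with Player 2 moving first.
- L → Player I plays T (best of 14, 6, 8); Player 2 gets 13.
- C → Player I plays B (best of 11, 12, 14); Player 2 gets 4.
- R → Player I plays T (best of 11, 5, 5); Player 2 gets 10.
Player 2's induced payoffs are 13, 4, 10, so Player 2 commits to L. Subgame-perfect outcome: (T, L) with payoffs (14, 13).

L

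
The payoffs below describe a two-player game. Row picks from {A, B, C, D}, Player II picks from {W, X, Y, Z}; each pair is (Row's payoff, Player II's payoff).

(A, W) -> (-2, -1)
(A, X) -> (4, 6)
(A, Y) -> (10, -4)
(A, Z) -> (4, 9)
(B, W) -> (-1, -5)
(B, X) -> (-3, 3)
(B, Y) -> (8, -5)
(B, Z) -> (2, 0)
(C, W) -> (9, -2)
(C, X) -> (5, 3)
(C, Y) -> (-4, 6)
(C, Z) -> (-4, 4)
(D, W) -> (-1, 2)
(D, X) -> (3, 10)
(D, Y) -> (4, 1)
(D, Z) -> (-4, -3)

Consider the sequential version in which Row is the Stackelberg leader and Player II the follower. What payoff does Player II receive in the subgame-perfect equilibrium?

Work backward from Player II's decision.
- A → Player II plays Z (best of -1, 6, -4, 9); Row gets 4.
- B → Player II plays X (best of -5, 3, -5, 0); Row gets -3.
- C → Player II plays Y (best of -2, 3, 6, 4); Row gets -4.
- D → Player II plays X (best of 2, 10, 1, -3); Row gets 3.
Among 4, -3, -4, 3, the best is 4 at A. Subgame-perfect outcome: (A, Z) with payoffs (4, 9).

9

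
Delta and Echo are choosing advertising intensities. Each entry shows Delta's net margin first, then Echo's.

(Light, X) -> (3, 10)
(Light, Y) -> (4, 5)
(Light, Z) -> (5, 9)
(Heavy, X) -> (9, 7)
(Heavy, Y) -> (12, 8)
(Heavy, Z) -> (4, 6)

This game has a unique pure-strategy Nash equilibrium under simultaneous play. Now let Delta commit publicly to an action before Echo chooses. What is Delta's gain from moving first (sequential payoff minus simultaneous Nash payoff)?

0

Solve by backward induction (Delta leads).
- Light: Echo compares 10, 5, 9 and picks X; Delta would get 3.
- Heavy: Echo compares 7, 8, 6 and picks Y; Delta would get 12.
Among 3, 12, the best is 12 at Heavy. Subgame-perfect outcome: (Heavy, Y) with payoffs (12, 8).
For the simultaneous game, intersect best replies.
Delta's best replies: X→Heavy; Y→Heavy; Z→Light.
Echo's best replies: Light→X; Heavy→Y.
Only (Heavy, Y) has each player best-responding; Nash payoffs (12, 8).
Delta's commitment gain: 12 − 12 = 0.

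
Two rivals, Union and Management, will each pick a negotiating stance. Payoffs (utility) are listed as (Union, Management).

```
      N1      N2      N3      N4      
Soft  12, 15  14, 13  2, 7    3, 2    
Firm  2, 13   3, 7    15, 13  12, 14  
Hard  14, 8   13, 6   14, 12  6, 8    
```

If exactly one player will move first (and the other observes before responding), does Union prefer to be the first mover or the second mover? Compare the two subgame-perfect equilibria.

If Union leads: Management's best replies are Soft→N1, Firm→N4, Hard→N3; Union's induced payoffs 12, 12, 14; outcome (Hard, N3), payoffs (14, 12).
If Management leads: Union's best replies are N1→Hard, N2→Soft, N3→Firm, N4→Firm; Management's induced payoffs 8, 13, 13, 14; outcome (Firm, N4), payoffs (12, 14).
Union gets 14 moving first and 12 moving second, so Union prefers to move first.

first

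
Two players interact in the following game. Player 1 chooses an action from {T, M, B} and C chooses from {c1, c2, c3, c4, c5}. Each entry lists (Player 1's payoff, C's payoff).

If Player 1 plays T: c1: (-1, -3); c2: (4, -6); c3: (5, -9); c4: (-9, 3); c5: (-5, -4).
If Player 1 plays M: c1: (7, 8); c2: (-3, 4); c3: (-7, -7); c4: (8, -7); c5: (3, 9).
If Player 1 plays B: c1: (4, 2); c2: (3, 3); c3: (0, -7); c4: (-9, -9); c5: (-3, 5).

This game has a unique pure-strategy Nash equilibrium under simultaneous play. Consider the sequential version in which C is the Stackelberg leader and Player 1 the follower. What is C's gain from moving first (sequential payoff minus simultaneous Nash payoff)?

Backward induction with C moving first.
- c1: BR = M, leader payoff 8.
- c2: BR = T, leader payoff -6.
- c3: BR = T, leader payoff -9.
- c4: BR = M, leader payoff -7.
- c5: BR = M, leader payoff 9.
Among 8, -6, -9, -7, 9, the best is 9 at c5. Subgame-perfect outcome: (M, c5) with payoffs (3, 9).
Now find the simultaneous Nash equilibrium.
Player 1's best replies: c1→M; c2→T; c3→T; c4→M; c5→M.
C's best replies: T→c4; M→c5; B→c5.
Only (M, c5) has each player best-responding; Nash payoffs (3, 9).
C's commitment gain: 9 − 9 = 0.

0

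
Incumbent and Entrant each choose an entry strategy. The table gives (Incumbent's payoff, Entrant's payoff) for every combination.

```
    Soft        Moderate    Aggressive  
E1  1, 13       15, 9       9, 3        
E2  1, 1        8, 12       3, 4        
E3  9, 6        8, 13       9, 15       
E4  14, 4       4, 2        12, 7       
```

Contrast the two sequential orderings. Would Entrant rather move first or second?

first

If Incumbent leads: Entrant's best replies are E1→Soft, E2→Moderate, E3→Aggressive, E4→Aggressive; Incumbent's induced payoffs 1, 8, 9, 12; outcome (E4, Aggressive), payoffs (12, 7).
If Entrant leads: Incumbent's best replies are Soft→E4, Moderate→E1, Aggressive→E4; Entrant's induced payoffs 4, 9, 7; outcome (E1, Moderate), payoffs (15, 9).
Entrant gets 9 moving first and 7 moving second, so Entrant prefers to move first.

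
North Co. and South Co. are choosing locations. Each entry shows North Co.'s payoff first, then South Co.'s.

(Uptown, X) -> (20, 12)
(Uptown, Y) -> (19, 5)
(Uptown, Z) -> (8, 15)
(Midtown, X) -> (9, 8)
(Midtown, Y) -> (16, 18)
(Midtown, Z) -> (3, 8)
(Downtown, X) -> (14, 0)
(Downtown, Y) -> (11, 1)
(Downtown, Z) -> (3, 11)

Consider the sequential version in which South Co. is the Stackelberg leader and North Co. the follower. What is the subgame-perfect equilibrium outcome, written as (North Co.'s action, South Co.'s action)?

(Uptown, Z)

North Co. best-responds to each possible South Co. move:
- X: North Co. compares 20, 9, 14 and picks Uptown; South Co. would get 12.
- Y: North Co. compares 19, 16, 11 and picks Uptown; South Co. would get 5.
- Z: North Co. compares 8, 3, 3 and picks Uptown; South Co. would get 15.
Maximizing over 12, 5, 15, South Co. chooses Z. Subgame-perfect outcome: (Uptown, Z) with payoffs (8, 15).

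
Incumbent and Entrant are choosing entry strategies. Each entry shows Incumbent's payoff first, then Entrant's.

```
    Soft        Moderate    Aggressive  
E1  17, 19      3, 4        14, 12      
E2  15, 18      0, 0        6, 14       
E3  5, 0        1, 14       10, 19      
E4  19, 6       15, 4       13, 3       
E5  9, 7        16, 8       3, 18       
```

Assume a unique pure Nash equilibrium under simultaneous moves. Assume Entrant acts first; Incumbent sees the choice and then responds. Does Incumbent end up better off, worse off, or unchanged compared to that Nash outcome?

worse off

Work backward from Incumbent's decision.
- Soft → Incumbent plays E4 (best of 17, 15, 5, 19, 9); Entrant gets 6.
- Moderate → Incumbent plays E5 (best of 3, 0, 1, 15, 16); Entrant gets 8.
- Aggressive → Incumbent plays E1 (best of 14, 6, 10, 13, 3); Entrant gets 12.
Maximizing over 6, 8, 12, Entrant chooses Aggressive. Subgame-perfect outcome: (E1, Aggressive) with payoffs (14, 12).
Now find the simultaneous Nash equilibrium.
Incumbent's best replies: Soft→E4; Moderate→E5; Aggressive→E1.
Entrant's best replies: E1→Soft; E2→Soft; E3→Aggressive; E4→Soft; E5→Aggressive.
The unique mutual best reply is (E4, Soft), giving (19, 6).
Incumbent earns 14 sequentially versus 19 at the Nash outcome: worse off.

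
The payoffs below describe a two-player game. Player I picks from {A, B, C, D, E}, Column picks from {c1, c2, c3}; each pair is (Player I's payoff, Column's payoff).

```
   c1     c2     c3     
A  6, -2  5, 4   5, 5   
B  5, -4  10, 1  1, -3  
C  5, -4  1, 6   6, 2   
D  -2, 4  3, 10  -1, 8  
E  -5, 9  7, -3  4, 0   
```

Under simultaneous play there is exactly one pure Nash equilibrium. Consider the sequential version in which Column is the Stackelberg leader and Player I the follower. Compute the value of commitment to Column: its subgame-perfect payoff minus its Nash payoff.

Work backward from Player I's decision.
- c1: BR = A, leader payoff -2.
- c2: BR = B, leader payoff 1.
- c3: BR = C, leader payoff 2.
Among -2, 1, 2, the best is 2 at c3. Subgame-perfect outcome: (C, c3) with payoffs (6, 2).
For the simultaneous game, intersect best replies.
Player I's best replies: c1→A; c2→B; c3→C.
Column's best replies: A→c3; B→c2; C→c2; D→c2; E→c1.
Only (B, c2) has each player best-responding; Nash payoffs (10, 1).
Column's commitment gain: 2 − 1 = 1.

1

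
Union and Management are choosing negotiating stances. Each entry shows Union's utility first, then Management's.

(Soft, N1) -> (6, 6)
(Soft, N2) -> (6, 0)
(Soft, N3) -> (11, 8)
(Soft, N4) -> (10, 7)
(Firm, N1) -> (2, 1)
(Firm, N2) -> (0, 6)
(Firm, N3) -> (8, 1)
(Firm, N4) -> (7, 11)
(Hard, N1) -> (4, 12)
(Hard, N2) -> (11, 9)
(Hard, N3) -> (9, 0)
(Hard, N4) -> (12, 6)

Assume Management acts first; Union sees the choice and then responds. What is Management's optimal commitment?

N2

Backward induction with Management moving first.
- N1: Union compares 6, 2, 4 and picks Soft; Management would get 6.
- N2: Union compares 6, 0, 11 and picks Hard; Management would get 9.
- N3: Union compares 11, 8, 9 and picks Soft; Management would get 8.
- N4: Union compares 10, 7, 12 and picks Hard; Management would get 6.
Among 6, 9, 8, 6, the best is 9 at N2. Subgame-perfect outcome: (Hard, N2) with payoffs (11, 9).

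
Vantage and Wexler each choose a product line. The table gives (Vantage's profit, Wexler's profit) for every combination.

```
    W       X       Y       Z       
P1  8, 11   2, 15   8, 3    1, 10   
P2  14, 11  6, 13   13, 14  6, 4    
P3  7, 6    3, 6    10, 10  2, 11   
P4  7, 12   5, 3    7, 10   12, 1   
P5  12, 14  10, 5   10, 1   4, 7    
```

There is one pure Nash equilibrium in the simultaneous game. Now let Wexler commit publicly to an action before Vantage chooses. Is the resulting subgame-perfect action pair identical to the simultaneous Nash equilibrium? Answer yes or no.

yes

Vantage best-responds to each possible Wexler move:
- W → Vantage plays P2 (best of 8, 14, 7, 7, 12); Wexler gets 11.
- X → Vantage plays P5 (best of 2, 6, 3, 5, 10); Wexler gets 5.
- Y → Vantage plays P2 (best of 8, 13, 10, 7, 10); Wexler gets 14.
- Z → Vantage plays P4 (best of 1, 6, 2, 12, 4); Wexler gets 1.
Maximizing over 11, 5, 14, 1, Wexler chooses Y. Subgame-perfect outcome: (P2, Y) with payoffs (13, 14).
Now find the simultaneous Nash equilibrium.
Vantage's best replies: W→P2; X→P5; Y→P2; Z→P4.
Wexler's best replies: P1→X; P2→Y; P3→Z; P4→W; P5→W.
Only (P2, Y) has each player best-responding; Nash payoffs (13, 14).
Sequential outcome (P2, Y) coincides with the Nash profile (P2, Y).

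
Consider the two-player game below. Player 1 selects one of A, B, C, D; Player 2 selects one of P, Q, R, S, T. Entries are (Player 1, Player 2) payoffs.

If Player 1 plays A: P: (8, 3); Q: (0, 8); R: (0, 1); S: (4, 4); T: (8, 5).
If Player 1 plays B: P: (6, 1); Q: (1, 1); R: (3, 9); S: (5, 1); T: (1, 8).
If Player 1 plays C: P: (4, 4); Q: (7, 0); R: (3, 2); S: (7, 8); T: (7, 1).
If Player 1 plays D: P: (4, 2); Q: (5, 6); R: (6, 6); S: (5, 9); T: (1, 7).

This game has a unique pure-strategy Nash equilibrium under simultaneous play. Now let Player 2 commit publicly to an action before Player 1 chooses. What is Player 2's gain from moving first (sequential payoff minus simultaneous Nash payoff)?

0

Work backward from Player 1's decision.
- P: BR = A, leader payoff 3.
- Q: BR = C, leader payoff 0.
- R: BR = D, leader payoff 6.
- S: BR = C, leader payoff 8.
- T: BR = A, leader payoff 5.
Player 2's induced payoffs are 3, 0, 6, 8, 5, so Player 2 commits to S. Subgame-perfect outcome: (C, S) with payoffs (7, 8).
Now find the simultaneous Nash equilibrium.
Player 1's best replies: P→A; Q→C; R→D; S→C; T→A.
Player 2's best replies: A→Q; B→R; C→S; D→S.
The unique mutual best reply is (C, S), giving (7, 8).
Player 2's commitment gain: 8 − 8 = 0.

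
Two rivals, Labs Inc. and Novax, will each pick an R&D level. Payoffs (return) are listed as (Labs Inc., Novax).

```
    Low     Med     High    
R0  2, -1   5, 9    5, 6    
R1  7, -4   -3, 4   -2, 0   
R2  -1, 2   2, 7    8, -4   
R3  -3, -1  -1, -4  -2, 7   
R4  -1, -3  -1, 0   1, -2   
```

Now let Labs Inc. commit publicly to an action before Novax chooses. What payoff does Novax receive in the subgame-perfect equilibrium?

Backward induction with Labs Inc. moving first.
- R0: BR = Med, leader payoff 5.
- R1: BR = Med, leader payoff -3.
- R2: BR = Med, leader payoff 2.
- R3: BR = High, leader payoff -2.
- R4: BR = Med, leader payoff -1.
Among 5, -3, 2, -2, -1, the best is 5 at R0. Subgame-perfect outcome: (R0, Med) with payoffs (5, 9).

9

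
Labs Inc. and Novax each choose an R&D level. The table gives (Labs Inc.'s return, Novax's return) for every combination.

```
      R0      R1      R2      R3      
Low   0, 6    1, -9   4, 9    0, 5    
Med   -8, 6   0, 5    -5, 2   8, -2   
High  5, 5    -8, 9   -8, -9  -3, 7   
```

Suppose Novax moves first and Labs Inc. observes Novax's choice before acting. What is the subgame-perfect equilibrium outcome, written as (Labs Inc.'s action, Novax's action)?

Labs Inc. best-responds to each possible Novax move:
- R0 → Labs Inc. plays High (best of 0, -8, 5); Novax gets 5.
- R1 → Labs Inc. plays Low (best of 1, 0, -8); Novax gets -9.
- R2 → Labs Inc. plays Low (best of 4, -5, -8); Novax gets 9.
- R3 → Labs Inc. plays Med (best of 0, 8, -3); Novax gets -2.
Novax's induced payoffs are 5, -9, 9, -2, so Novax commits to R2. Subgame-perfect outcome: (Low, R2) with payoffs (4, 9).

(Low, R2)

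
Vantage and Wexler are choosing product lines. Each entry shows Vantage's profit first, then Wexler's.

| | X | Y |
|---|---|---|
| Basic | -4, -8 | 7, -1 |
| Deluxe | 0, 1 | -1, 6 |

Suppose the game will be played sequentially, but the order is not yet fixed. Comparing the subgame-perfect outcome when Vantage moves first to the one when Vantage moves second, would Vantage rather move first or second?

first

If Vantage leads: Wexler's best replies are Basic→Y, Deluxe→Y; Vantage's induced payoffs 7, -1; outcome (Basic, Y), payoffs (7, -1).
If Wexler leads: Vantage's best replies are X→Deluxe, Y→Basic; Wexler's induced payoffs 1, -1; outcome (Deluxe, X), payoffs (0, 1).
Vantage gets 7 moving first and 0 moving second, so Vantage prefers to move first.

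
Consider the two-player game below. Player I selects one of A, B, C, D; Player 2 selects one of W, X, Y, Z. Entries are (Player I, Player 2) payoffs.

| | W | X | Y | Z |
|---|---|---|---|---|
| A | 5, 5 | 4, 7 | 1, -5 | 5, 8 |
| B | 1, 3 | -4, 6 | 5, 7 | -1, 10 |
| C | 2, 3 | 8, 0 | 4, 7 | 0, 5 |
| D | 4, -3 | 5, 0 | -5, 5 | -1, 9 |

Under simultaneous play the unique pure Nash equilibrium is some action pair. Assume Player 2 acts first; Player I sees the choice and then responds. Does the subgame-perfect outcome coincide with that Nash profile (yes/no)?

Player I best-responds to each possible Player 2 move:
- W: BR = A, leader payoff 5.
- X: BR = C, leader payoff 0.
- Y: BR = B, leader payoff 7.
- Z: BR = A, leader payoff 8.
Maximizing over 5, 0, 7, 8, Player 2 chooses Z. Subgame-perfect outcome: (A, Z) with payoffs (5, 8).
Under simultaneous play:
Player I's best replies: W→A; X→C; Y→B; Z→A.
Player 2's best replies: A→Z; B→Z; C→Y; D→Z.
Only (A, Z) has each player best-responding; Nash payoffs (5, 8).
Sequential outcome (A, Z) coincides with the Nash profile (A, Z).

yes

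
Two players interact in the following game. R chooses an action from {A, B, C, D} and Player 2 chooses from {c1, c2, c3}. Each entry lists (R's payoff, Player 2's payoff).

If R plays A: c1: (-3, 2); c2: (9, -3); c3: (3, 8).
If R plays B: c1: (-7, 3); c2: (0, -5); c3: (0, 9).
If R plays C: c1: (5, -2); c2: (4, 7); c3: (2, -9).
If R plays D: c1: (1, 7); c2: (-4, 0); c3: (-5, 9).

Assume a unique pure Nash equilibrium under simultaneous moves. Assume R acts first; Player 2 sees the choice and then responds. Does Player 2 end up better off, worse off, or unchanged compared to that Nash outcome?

worse off

Work backward from Player 2's decision.
- A: Player 2 compares 2, -3, 8 and picks c3; R would get 3.
- B: Player 2 compares 3, -5, 9 and picks c3; R would get 0.
- C: Player 2 compares -2, 7, -9 and picks c2; R would get 4.
- D: Player 2 compares 7, 0, 9 and picks c3; R would get -5.
Maximizing over 3, 0, 4, -5, R chooses C. Subgame-perfect outcome: (C, c2) with payoffs (4, 7).
Under simultaneous play:
R's best replies: c1→C; c2→A; c3→A.
Player 2's best replies: A→c3; B→c3; C→c2; D→c3.
The unique mutual best reply is (A, c3), giving (3, 8).
Player 2 earns 7 sequentially versus 8 at the Nash outcome: worse off.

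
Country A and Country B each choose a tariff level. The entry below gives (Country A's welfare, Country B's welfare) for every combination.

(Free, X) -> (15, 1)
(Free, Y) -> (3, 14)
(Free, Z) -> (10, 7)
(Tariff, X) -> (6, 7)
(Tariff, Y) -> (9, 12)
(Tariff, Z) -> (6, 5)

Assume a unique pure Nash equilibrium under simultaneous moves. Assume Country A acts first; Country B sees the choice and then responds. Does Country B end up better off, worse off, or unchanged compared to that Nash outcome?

Work backward from Country B's decision.
- Free: Country B compares 1, 14, 7 and picks Y; Country A would get 3.
- Tariff: Country B compares 7, 12, 5 and picks Y; Country A would get 9.
Maximizing over 3, 9, Country A chooses Tariff. Subgame-perfect outcome: (Tariff, Y) with payoffs (9, 12).
For the simultaneous game, intersect best replies.
Country A's best replies: X→Free; Y→Tariff; Z→Free.
Country B's best replies: Free→Y; Tariff→Y.
The unique mutual best reply is (Tariff, Y), giving (9, 12).
Country B earns 12 sequentially versus 12 at the Nash outcome: unchanged.

unchanged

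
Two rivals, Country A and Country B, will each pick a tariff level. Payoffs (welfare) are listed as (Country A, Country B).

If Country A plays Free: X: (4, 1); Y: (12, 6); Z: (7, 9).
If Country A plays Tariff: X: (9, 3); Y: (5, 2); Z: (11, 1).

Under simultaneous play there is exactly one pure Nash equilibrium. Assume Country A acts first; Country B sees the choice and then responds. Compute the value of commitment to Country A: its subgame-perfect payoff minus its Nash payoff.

0

Work backward from Country B's decision.
- Free: Country B compares 1, 6, 9 and picks Z; Country A would get 7.
- Tariff: Country B compares 3, 2, 1 and picks X; Country A would get 9.
Country A's induced payoffs are 7, 9, so Country A commits to Tariff. Subgame-perfect outcome: (Tariff, X) with payoffs (9, 3).
Now find the simultaneous Nash equilibrium.
Country A's best replies: X→Tariff; Y→Free; Z→Tariff.
Country B's best replies: Free→Z; Tariff→X.
Only (Tariff, X) has each player best-responding; Nash payoffs (9, 3).
Country A's commitment gain: 9 − 9 = 0.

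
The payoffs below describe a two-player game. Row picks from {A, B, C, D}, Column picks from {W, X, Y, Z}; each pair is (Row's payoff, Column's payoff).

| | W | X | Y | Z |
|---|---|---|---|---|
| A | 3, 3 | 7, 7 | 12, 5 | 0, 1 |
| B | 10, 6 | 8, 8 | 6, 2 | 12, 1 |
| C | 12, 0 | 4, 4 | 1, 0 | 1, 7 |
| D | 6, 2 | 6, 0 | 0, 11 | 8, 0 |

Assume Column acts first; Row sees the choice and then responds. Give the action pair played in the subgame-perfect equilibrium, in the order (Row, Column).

(B, X)

Backward induction with Column moving first.
- W: Row compares 3, 10, 12, 6 and picks C; Column would get 0.
- X: Row compares 7, 8, 4, 6 and picks B; Column would get 8.
- Y: Row compares 12, 6, 1, 0 and picks A; Column would get 5.
- Z: Row compares 0, 12, 1, 8 and picks B; Column would get 1.
Among 0, 8, 5, 1, the best is 8 at X. Subgame-perfect outcome: (B, X) with payoffs (8, 8).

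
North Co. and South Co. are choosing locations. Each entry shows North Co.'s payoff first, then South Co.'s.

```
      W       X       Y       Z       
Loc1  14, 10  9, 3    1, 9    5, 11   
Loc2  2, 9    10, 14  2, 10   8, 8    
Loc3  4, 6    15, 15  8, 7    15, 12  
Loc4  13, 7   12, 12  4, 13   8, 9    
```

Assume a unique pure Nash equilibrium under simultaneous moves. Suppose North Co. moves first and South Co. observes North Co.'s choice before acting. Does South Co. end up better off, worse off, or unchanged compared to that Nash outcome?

South Co. best-responds to each possible North Co. move:
- Loc1 → South Co. plays Z (best of 10, 3, 9, 11); North Co. gets 5.
- Loc2 → South Co. plays X (best of 9, 14, 10, 8); North Co. gets 10.
- Loc3 → South Co. plays X (best of 6, 15, 7, 12); North Co. gets 15.
- Loc4 → South Co. plays Y (best of 7, 12, 13, 9); North Co. gets 4.
Among 5, 10, 15, 4, the best is 15 at Loc3. Subgame-perfect outcome: (Loc3, X) with payoffs (15, 15).
Now find the simultaneous Nash equilibrium.
North Co.'s best replies: W→Loc1; X→Loc3; Y→Loc3; Z→Loc3.
South Co.'s best replies: Loc1→Z; Loc2→X; Loc3→X; Loc4→Y.
Only (Loc3, X) has each player best-responding; Nash payoffs (15, 15).
South Co. earns 15 sequentially versus 15 at the Nash outcome: unchanged.

unchanged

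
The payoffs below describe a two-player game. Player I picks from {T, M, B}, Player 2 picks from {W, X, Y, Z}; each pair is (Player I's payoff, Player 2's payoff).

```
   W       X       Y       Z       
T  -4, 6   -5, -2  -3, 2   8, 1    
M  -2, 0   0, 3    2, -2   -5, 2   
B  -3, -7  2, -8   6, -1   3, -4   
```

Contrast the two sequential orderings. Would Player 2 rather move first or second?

If Player I leads: Player 2's best replies are T→W, M→X, B→Y; Player I's induced payoffs -4, 0, 6; outcome (B, Y), payoffs (6, -1).
If Player 2 leads: Player I's best replies are W→M, X→B, Y→B, Z→T; Player 2's induced payoffs 0, -8, -1, 1; outcome (T, Z), payoffs (8, 1).
Player 2 gets 1 moving first and -1 moving second, so Player 2 prefers to move first.

first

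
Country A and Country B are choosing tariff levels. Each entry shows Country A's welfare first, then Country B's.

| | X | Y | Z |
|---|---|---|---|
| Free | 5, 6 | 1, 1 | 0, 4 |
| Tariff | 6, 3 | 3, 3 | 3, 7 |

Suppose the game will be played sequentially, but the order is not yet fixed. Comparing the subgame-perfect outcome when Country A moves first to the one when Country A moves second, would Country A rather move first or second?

first

If Country A leads: Country B's best replies are Free→X, Tariff→Z; Country A's induced payoffs 5, 3; outcome (Free, X), payoffs (5, 6).
If Country B leads: Country A's best replies are X→Tariff, Y→Tariff, Z→Tariff; Country B's induced payoffs 3, 3, 7; outcome (Tariff, Z), payoffs (3, 7).
Country A gets 5 moving first and 3 moving second, so Country A prefers to move first.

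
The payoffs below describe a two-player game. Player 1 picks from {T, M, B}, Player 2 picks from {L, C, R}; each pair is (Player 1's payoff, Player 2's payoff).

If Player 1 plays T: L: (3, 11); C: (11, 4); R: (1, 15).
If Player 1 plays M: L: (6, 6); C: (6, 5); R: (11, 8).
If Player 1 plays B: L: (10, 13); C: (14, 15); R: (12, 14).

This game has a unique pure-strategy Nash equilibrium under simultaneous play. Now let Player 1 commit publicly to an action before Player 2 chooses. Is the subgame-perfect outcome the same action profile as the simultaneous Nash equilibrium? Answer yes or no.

Solve by backward induction (Player 1 leads).
- T → Player 2 plays R (best of 11, 4, 15); Player 1 gets 1.
- M → Player 2 plays R (best of 6, 5, 8); Player 1 gets 11.
- B → Player 2 plays C (best of 13, 15, 14); Player 1 gets 14.
Among 1, 11, 14, the best is 14 at B. Subgame-perfect outcome: (B, C) with payoffs (14, 15).
Now find the simultaneous Nash equilibrium.
Player 1's best replies: L→B; C→B; R→B.
Player 2's best replies: T→R; M→R; B→C.
The unique mutual best reply is (B, C), giving (14, 15).
Sequential outcome (B, C) coincides with the Nash profile (B, C).

yes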